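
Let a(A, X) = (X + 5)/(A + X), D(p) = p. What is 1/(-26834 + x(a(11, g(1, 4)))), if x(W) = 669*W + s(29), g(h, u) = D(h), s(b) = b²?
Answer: -2/51317 ≈ -3.8973e-5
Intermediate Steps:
g(h, u) = h
a(A, X) = (5 + X)/(A + X)
x(W) = 841 + 669*W (x(W) = 669*W + 29² = 669*W + 841 = 841 + 669*W)
1/(-26834 + x(a(11, g(1, 4)))) = 1/(-26834 + (841 + 669*((5 + 1)/(11 + 1)))) = 1/(-26834 + (841 + 669*(6/12))) = 1/(-26834 + (841 + 669*((1/12)*6))) = 1/(-26834 + (841 + 669*(½))) = 1/(-26834 + (841 + 669/2)) = 1/(-26834 + 2351/2) = 1/(-51317/2) = -2/51317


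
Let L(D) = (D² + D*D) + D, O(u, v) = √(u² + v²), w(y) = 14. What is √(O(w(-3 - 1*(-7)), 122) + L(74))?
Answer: √(11026 + 2*√3770) ≈ 105.59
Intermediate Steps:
L(D) = D + 2*D² (L(D) = (D² + D²) + D = 2*D² + D = D + 2*D²)
√(O(w(-3 - 1*(-7)), 122) + L(74)) = √(√(14² + 122²) + 74*(1 + 2*74)) = √(√(196 + 14884) + 74*(1 + 148)) = √(√15080 + 74*149) = √(2*√3770 + 11026) = √(11026 + 2*√3770)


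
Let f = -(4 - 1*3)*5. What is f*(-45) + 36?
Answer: 261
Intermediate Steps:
f = -5 (f = -(4 - 3)*5 = -1*1*5 = -1*5 = -5)
f*(-45) + 36 = -5*(-45) + 36 = 225 + 36 = 261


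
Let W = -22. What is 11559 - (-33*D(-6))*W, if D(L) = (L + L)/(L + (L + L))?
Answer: 11075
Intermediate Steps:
D(L) = 2/3 (D(L) = (2*L)/(L + 2*L) = (2*L)/((3*L)) = (2*L)*(1/(3*L)) = 2/3)
11559 - (-33*D(-6))*W = 11559 - (-33*2/3)*(-22) = 11559 - (-22)*(-22) = 11559 - 1*484 = 11559 - 484 = 11075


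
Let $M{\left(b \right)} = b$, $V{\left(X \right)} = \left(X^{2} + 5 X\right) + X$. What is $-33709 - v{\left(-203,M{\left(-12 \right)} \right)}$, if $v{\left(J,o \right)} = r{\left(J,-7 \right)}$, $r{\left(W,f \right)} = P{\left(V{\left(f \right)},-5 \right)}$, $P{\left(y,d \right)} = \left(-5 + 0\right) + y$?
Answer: $-33711$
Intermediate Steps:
$V{\left(X \right)} = X^{2} + 6 X$
$P{\left(y,d \right)} = -5 + y$
$r{\left(W,f \right)} = -5 + f \left(6 + f\right)$
$v{\left(J,o \right)} = 2$ ($v{\left(J,o \right)} = -5 - 7 \left(6 - 7\right) = -5 - -7 = -5 + 7 = 2$)
$-33709 - v{\left(-203,M{\left(-12 \right)} \right)} = -33709 - 2 = -33711$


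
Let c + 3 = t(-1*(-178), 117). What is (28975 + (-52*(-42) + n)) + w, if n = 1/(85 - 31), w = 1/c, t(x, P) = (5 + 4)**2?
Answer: 10936820/351 ≈ 31159.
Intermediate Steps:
t(x, P) = 81 (t(x, P) = 9**2 = 81)
c = 78 (c = -3 + 81 = 78)
w = 1/78 ≈ 0.012821
n = 1/54 ≈ 0.018519
(28975 + (-52*(-42) + n)) + w = (28975 + (-52*(-42) + 1/54)) + 1/78 = (28975 + (2184 + 1/54)) + 1/78 = (28975 + 117937/54) + 1/78 = 1682587/54 + 1/78 = 10936820/351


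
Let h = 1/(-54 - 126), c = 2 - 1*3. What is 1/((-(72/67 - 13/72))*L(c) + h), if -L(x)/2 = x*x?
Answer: 2010/3583 ≈ 0.56098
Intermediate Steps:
c = -1 (c = 2 - 3 = -1)
L(x) = -2*x² (L(x) = -2*x*x = -2*x²)
h = -1/180 (h = 1/(-180) = -1/180 ≈ -0.0055556)
1/((-(72/67 - 13/72))*L(c) + h) = 1/((-(72/67 - 13/72))*(-2*(-1)²) - 1/180) = 1/((-(72*(1/67) - 13*1/72))*(-2*1) - 1/180) = 1/(-(72/67 - 13/72)*(-2) - 1/180) = 1/(-1*4313/4824*(-2) - 1/180) = 1/(-4313/4824*(-2) - 1/180) = 1/(4313/2412 - 1/180) = 1/(3583/2010) = 2010/3583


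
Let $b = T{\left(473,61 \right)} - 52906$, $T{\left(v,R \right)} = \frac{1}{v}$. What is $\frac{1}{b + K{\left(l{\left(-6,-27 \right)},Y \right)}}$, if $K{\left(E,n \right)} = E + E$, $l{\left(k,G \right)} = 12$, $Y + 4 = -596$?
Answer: $- \frac{473}{25013185} \approx -1.891 \cdot 10^{-5}$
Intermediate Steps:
$Y = -600$ ($Y = -4 - 596 = -600$)
$K{\left(E,n \right)} = 2 E$
$b = - \frac{25024537}{473}$ ($b = \frac{1}{473} - 52906 = - \frac{25024537}{473} \approx -52906.0$)
$\frac{1}{b + K{\left(l{\left(-6,-27 \right)},Y \right)}} = \frac{1}{- \frac{25024537}{473} + 2 \cdot 12} = \frac{1}{- \frac{25024537}{473} + 24} = \frac{1}{- \frac{25013185}{473}} = - \frac{473}{25013185}$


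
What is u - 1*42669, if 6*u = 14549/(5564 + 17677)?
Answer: -5950006825/139446 ≈ -42669.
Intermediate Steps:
u = 14549/139446 (u = (14549/(5564 + 17677))/6 = (14549/23241)/6 = (14549*(1/23241))/6 = (⅙)*(14549/23241) = 14549/139446 ≈ 0.10433)
u - 1*42669 = 14549/139446 - 1*42669 = 14549/139446 - 42669 = -5950006825/139446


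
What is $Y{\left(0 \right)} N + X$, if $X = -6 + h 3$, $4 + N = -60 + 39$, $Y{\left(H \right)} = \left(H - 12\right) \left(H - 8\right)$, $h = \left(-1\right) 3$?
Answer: $-2415$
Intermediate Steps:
$h = -3$
$Y{\left(H \right)} = \left(-12 + H\right) \left(-8 + H\right)$
$N = -25$ ($N = -4 + \left(-60 + 39\right) = -4 - 21 = -25$)
$X = -15$ ($X = -6 - 9 = -15$)
$Y{\left(0 \right)} N + X = \left(96 + 0^{2} - 0\right) \left(-25\right) - 15 = \left(96 + 0 + 0\right) \left(-25\right) - 15 = 96 \left(-25\right) - 15 = -2400 - 15 = -2415$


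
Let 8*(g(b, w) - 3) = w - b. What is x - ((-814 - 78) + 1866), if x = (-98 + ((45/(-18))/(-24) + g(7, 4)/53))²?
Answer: 55657998577/6471936 ≈ 8599.9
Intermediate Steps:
g(b, w) = 3 - b/8 + w/8 (g(b, w) = 3 + (w - b)/8 = 3 + (-b/8 + w/8) = 3 - b/8 + w/8)
x = 61961664241/6471936 (x = (-98 + ((45/(-18))/(-24) + (3 - ⅛*7 + (⅛)*4)/53))² = (-98 + ((45*(-1/18))*(-1/24) + (3 - 7/8 + ½)*(1/53)))² = (-98 + (-5/2*(-1/24) + (21/8)*(1/53)))² = (-98 + (5/48 + 21/424))² = (-98 + 391/2544)² = (-248921/2544)² = 61961664241/6471936 ≈ 9573.9)
x - ((-814 - 78) + 1866) = 61961664241/6471936 - ((-814 - 78) + 1866) = 61961664241/6471936 - (-892 + 1866) = 61961664241/6471936 - 1*974 = 61961664241/6471936 - 974 = 55657998577/6471936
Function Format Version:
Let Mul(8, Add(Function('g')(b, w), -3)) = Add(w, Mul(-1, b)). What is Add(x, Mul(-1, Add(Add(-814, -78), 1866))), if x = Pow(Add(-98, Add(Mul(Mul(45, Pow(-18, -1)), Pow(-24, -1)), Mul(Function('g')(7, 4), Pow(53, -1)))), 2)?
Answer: Rational(55657998577, 6471936) ≈ 8599.9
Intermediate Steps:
Function('g')(b, w) = Add(3, Mul(Rational(-1, 8), b), Mul(Rational(1, 8), w)) (Function('g')(b, w) = Add(3, Mul(Rational(1, 8), Add(w, Mul(-1, b)))) = Add(3, Add(Mul(Rational(-1, 8), b), Mul(Rational(1, 8), w))) = Add(3, Mul(Rational(-1, 8), b), Mul(Rational(1, 8), w)))
x = Rational(61961664241, 6471936) (x = Pow(Add(-98, Add(Mul(Mul(45, Pow(-18, -1)), Pow(-24, -1)), Mul(Add(3, Mul(Rational(-1, 8), 7), Mul(Rational(1, 8), 4)), Pow(53, -1)))), 2) = Pow(Add(-98, Add(Mul(Mul(45, Rational(-1, 18)), Rational(-1, 24)), Mul(Add(3, Rational(-7, 8), Rational(1, 2)), Rational(1, 53)))), 2) = Pow(Add(-98, Add(Mul(Rational(-5, 2), Rational(-1, 24)), Mul(Rational(21, 8), Rational(1, 53)))), 2) = Pow(Add(-98, Add(Rational(5, 48), Rational(21, 424))), 2) = Pow(Add(-98, Rational(391, 2544)), 2) = Pow(Rational(-248921, 2544), 2) = Rational(61961664241, 6471936) ≈ 9573.9)
Add(x, Mul(-1, Add(Add(-814, -78), 1866))) = Add(Rational(61961664241, 6471936), Mul(-1, Add(Add(-814, -78), 1866))) = Add(Rational(61961664241, 6471936), Mul(-1, Add(-892, 1866))) = Add(Rational(61961664241, 6471936), Mul(-1, 974)) = Add(Rational(61961664241, 6471936), -974) = Rational(55657998577, 6471936)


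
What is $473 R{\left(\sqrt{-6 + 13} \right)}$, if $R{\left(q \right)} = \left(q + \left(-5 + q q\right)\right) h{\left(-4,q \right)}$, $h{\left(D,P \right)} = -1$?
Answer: $-946 - 473 \sqrt{7} \approx -2197.4$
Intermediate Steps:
$R{\left(q \right)} = 5 - q - q^{2}$ ($R{\left(q \right)} = \left(q + \left(-5 + q q\right)\right) \left(-1\right) = \left(q + \left(-5 + q^{2}\right)\right) \left(-1\right) = \left(-5 + q + q^{2}\right) \left(-1\right) = 5 - q - q^{2}$)
$473 R{\left(\sqrt{-6 + 13} \right)} = 473 \left(5 - \sqrt{-6 + 13} - \left(\sqrt{-6 + 13}\right)^{2}\right) = 473 \left(5 - \sqrt{7} - \left(\sqrt{7}\right)^{2}\right) = 473 \left(5 - \sqrt{7} - 7\right) = 473 \left(-2 - \sqrt{7}\right) = -946 - 473 \sqrt{7}$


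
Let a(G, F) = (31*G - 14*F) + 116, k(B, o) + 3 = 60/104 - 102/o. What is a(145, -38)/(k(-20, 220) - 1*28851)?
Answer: -3677245/20630529 ≈ -0.17824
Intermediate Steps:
k(B, o) = -63/26 - 102/o (k(B, o) = -3 + (60/104 - 102/o) = -3 + (60*(1/104) - 102/o) = -3 + (15/26 - 102/o) = -63/26 - 102/o)
a(G, F) = 116 - 14*F + 31*G (a(G, F) = (-14*F + 31*G) + 116 = 116 - 14*F + 31*G)
a(145, -38)/(k(-20, 220) - 1*28851) = (116 - 14*(-38) + 31*145)/((-63/26 - 102/220) - 1*28851) = (116 + 532 + 4495)/((-63/26 - 102*1/220) - 28851) = 5143/((-63/26 - 51/110) - 28851) = 5143/(-2064/715 - 28851) = 5143/(-20630529/715) = 5143*(-715/20630529) = -3677245/20630529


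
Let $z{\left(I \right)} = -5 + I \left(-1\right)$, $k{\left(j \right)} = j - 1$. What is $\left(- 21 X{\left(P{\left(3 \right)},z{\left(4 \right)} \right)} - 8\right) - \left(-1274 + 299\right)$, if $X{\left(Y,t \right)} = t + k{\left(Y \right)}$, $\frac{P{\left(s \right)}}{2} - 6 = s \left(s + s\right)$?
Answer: $169$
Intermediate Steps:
$k{\left(j \right)} = -1 + j$
$P{\left(s \right)} = 12 + 4 s^{2}$ ($P{\left(s \right)} = 12 + 2 s \left(s + s\right) = 12 + 2 s 2 s = 12 + 2 \cdot 2 s^{2} = 12 + 4 s^{2}$)
$z{\left(I \right)} = -5 - I$
$X{\left(Y,t \right)} = -1 + Y + t$ ($X{\left(Y,t \right)} = t + \left(-1 + Y\right) = -1 + Y + t$)
$\left(- 21 X{\left(P{\left(3 \right)},z{\left(4 \right)} \right)} - 8\right) - \left(-1274 + 299\right) = \left(- 21 \left(-1 + \left(12 + 4 \cdot 3^{2}\right) - 9\right) - 8\right) - \left(-1274 + 299\right) = \left(- 21 \left(-1 + \left(12 + 4 \cdot 9\right) - 9\right) - 8\right) - -975 = \left(- 21 \left(-1 + \left(12 + 36\right) - 9\right) - 8\right) + 975 = \left(- 21 \left(-1 + 48 - 9\right) - 8\right) + 975 = \left(\left(-21\right) 38 - 8\right) + 975 = \left(-798 - 8\right) + 975 = -806 + 975 = 169$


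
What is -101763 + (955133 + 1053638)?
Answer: 1907008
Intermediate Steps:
-101763 + (955133 + 1053638) = -101763 + 2008771 = 1907008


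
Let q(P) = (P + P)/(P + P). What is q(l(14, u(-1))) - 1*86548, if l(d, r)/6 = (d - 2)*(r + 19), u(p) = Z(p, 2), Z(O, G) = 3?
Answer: -86547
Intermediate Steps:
u(p) = 3
l(d, r) = 6*(-2 + d)*(19 + r) (l(d, r) = 6*((d - 2)*(r + 19)) = 6*((-2 + d)*(19 + r)) = 6*(-2 + d)*(19 + r))
q(P) = 1 (q(P) = (2*P)/((2*P)) = (2*P)*(1/(2*P)) = 1)
q(l(14, u(-1))) - 1*86548 = 1 - 1*86548 = 1 - 86548 = -86547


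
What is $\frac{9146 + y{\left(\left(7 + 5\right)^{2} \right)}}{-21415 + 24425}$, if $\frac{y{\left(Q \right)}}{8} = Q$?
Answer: $\frac{5149}{1505} \approx 3.4213$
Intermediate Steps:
$y{\left(Q \right)} = 8 Q$
$\frac{9146 + y{\left(\left(7 + 5\right)^{2} \right)}}{-21415 + 24425} = \frac{9146 + 8 \left(7 + 5\right)^{2}}{-21415 + 24425} = \frac{9146 + 8 \cdot 12^{2}}{3010} = \left(9146 + 8 \cdot 144\right) \frac{1}{3010} = \left(9146 + 1152\right) \frac{1}{3010} = 10298 \cdot \frac{1}{3010} = \frac{5149}{1505}$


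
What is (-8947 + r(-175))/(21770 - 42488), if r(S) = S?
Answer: 4561/10359 ≈ 0.44029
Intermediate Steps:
(-8947 + r(-175))/(21770 - 42488) = (-8947 - 175)/(21770 - 42488) = -9122/(-20718) = -9122*(-1/20718) = 4561/10359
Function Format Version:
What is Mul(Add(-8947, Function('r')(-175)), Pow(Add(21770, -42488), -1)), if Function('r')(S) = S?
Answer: Rational(4561, 10359) ≈ 0.44029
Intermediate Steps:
Mul(Add(-8947, Function('r')(-175)), Pow(Add(21770, -42488), -1)) = Mul(Add(-8947, -175), Pow(Add(21770, -42488), -1)) = Mul(-9122, Pow(-20718, -1)) = Mul(-9122, Rational(-1, 20718)) = Rational(4561, 10359)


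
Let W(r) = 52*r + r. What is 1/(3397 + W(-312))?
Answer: -1/13139 ≈ -7.6109e-5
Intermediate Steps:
W(r) = 53*r
1/(3397 + W(-312)) = 1/(3397 + 53*(-312)) = 1/(3397 - 16536) = 1/(-13139) = -1/13139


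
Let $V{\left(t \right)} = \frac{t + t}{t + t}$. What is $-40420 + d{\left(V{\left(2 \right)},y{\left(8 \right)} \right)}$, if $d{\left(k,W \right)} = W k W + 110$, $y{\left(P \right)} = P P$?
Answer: $-36214$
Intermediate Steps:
$y{\left(P \right)} = P^{2}$
$V{\left(t \right)} = 1$ ($V{\left(t \right)} = \frac{2 t}{2 t} = 2 t \frac{1}{2 t} = 1$)
$d{\left(k,W \right)} = 110 + k W^{2}$ ($d{\left(k,W \right)} = k W^{2} + 110 = 110 + k W^{2}$)
$-40420 + d{\left(V{\left(2 \right)},y{\left(8 \right)} \right)} = -40420 + \left(110 + 1 \left(8^{2}\right)^{2}\right) = -40420 + \left(110 + 1 \cdot 64^{2}\right) = -40420 + \left(110 + 1 \cdot 4096\right) = -40420 + \left(110 + 4096\right) = -40420 + 4206 = -36214$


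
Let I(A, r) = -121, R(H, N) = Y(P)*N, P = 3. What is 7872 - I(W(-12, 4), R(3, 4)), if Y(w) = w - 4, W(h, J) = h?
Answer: 7993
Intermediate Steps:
Y(w) = -4 + w
R(H, N) = -N (R(H, N) = (-4 + 3)*N = -N)
7872 - I(W(-12, 4), R(3, 4)) = 7872 - 1*(-121) = 7872 + 121 = 7993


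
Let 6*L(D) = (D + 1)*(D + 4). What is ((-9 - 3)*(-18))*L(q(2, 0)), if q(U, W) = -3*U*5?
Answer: 27144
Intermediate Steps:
q(U, W) = -15*U
L(D) = (1 + D)*(4 + D)/6 (L(D) = ((D + 1)*(D + 4))/6 = ((1 + D)*(4 + D))/6 = (1 + D)*(4 + D)/6)
((-9 - 3)*(-18))*L(q(2, 0)) = ((-9 - 3)*(-18))*(2/3 + (-15*2)**2/6 + 5*(-15*2)/6) = (-12*(-18))*(2/3 + (1/6)*(-30)**2 + (5/6)*(-30)) = 216*(2/3 + (1/6)*900 - 25) = 216*(2/3 + 150 - 25) = 216*(377/3) = 27144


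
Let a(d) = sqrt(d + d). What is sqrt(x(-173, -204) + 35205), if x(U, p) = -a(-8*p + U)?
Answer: sqrt(35205 - sqrt(2918)) ≈ 187.49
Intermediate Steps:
a(d) = sqrt(2)*sqrt(d) (a(d) = sqrt(2*d) = sqrt(2)*sqrt(d))
x(U, p) = -sqrt(2)*sqrt(U - 8*p) (x(U, p) = -sqrt(2)*sqrt(-8*p + U) = -sqrt(2)*sqrt(U - 8*p))
sqrt(x(-173, -204) + 35205) = sqrt(-sqrt(-16*(-204) + 2*(-173)) + 35205) = sqrt(-sqrt(3264 - 346) + 35205) = sqrt(-sqrt(2918) + 35205) = sqrt(35205 - sqrt(2918))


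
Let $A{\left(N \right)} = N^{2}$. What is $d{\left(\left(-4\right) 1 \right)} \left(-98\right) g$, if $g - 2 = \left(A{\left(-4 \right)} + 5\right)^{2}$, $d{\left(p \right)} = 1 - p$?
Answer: $-217070$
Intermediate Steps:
$g = 443$ ($g = 2 + \left(\left(-4\right)^{2} + 5\right)^{2} = 2 + \left(16 + 5\right)^{2} = 2 + 21^{2} = 2 + 441 = 443$)
$d{\left(\left(-4\right) 1 \right)} \left(-98\right) g = \left(1 - \left(-4\right) 1\right) \left(-98\right) 443 = \left(1 - -4\right) \left(-98\right) 443 = \left(1 + 4\right) \left(-98\right) 443 = 5 \left(-98\right) 443 = \left(-490\right) 443 = -217070$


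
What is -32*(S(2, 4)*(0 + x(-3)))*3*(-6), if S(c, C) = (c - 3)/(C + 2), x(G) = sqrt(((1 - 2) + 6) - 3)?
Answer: -96*sqrt(2) ≈ -135.76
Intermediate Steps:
x(G) = sqrt(2) (x(G) = sqrt((-1 + 6) - 3) = sqrt(5 - 3) = sqrt(2))
S(c, C) = (-3 + c)/(2 + C)
-32*(S(2, 4)*(0 + x(-3)))*3*(-6) = -32*(((-3 + 2)/(2 + 4))*(0 + sqrt(2)))*3*(-6) = -32*((-1/6)*sqrt(2))*3*(-6) = -32*(((1/6)*(-1))*sqrt(2))*3*(-6) = -32*-sqrt(2)/6*3*(-6) = -32*(-sqrt(2)/2)*(-6) = -96*sqrt(2)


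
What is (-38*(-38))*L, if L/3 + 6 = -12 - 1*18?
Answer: -155952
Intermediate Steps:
L = -108 (L = -18 + 3*(-12 - 1*18) = -18 + 3*(-12 - 18) = -18 + 3*(-30) = -18 - 90 = -108)
(-38*(-38))*L = -38*(-38)*(-108) = 1444*(-108) = -155952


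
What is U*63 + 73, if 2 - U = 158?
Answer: -9755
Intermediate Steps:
U = -156 (U = 2 - 1*158 = 2 - 158 = -156)
U*63 + 73 = -156*63 + 73 = -9828 + 73 = -9755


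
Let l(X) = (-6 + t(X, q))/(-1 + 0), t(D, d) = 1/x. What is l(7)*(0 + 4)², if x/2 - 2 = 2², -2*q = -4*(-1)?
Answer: 284/3 ≈ 94.667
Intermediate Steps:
q = -2 (q = -(-2)*(-1) = -½*4 = -2)
x = 12 (x = 4 + 2*2² = 4 + 2*4 = 4 + 8 = 12)
t(D, d) = 1/12
l(X) = 71/12 (l(X) = (-6 + 1/12)/(-1 + 0) = -71/12/(-1) = -71/12*(-1) = 71/12)
l(7)*(0 + 4)² = 71*(0 + 4)²/12 = (71/12)*4² = (71/12)*16 = 284/3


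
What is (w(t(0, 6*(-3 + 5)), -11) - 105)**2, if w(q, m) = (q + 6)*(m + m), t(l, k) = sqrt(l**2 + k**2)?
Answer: 251001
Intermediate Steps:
t(l, k) = sqrt(k**2 + l**2)
w(q, m) = 2*m*(6 + q) (w(q, m) = (6 + q)*(2*m) = 2*m*(6 + q))
(w(t(0, 6*(-3 + 5)), -11) - 105)**2 = (2*(-11)*(6 + sqrt((6*(-3 + 5))**2 + 0**2)) - 105)**2 = (2*(-11)*(6 + sqrt((6*2)**2 + 0)) - 105)**2 = (2*(-11)*(6 + sqrt(12**2 + 0)) - 105)**2 = (2*(-11)*(6 + sqrt(144 + 0)) - 105)**2 = (2*(-11)*(6 + sqrt(144)) - 105)**2 = (2*(-11)*(6 + 12) - 105)**2 = (2*(-11)*18 - 105)**2 = (-396 - 105)**2 = (-501)**2 = 251001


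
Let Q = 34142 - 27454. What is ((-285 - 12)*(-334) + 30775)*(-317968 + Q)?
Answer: -40457995440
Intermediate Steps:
Q = 6688
((-285 - 12)*(-334) + 30775)*(-317968 + Q) = ((-285 - 12)*(-334) + 30775)*(-317968 + 6688) = (-297*(-334) + 30775)*(-311280) = (99198 + 30775)*(-311280) = 129973*(-311280) = -40457995440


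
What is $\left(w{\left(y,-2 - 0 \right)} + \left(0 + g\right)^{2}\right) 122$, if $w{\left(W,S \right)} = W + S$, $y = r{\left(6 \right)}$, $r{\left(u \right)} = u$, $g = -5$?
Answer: $3538$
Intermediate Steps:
$y = 6$
$w{\left(W,S \right)} = S + W$
$\left(w{\left(y,-2 - 0 \right)} + \left(0 + g\right)^{2}\right) 122 = \left(\left(\left(-2 - 0\right) + 6\right) + \left(0 - 5\right)^{2}\right) 122 = \left(\left(\left(-2 + 0\right) + 6\right) + \left(-5\right)^{2}\right) 122 = \left(\left(-2 + 6\right) + 25\right) 122 = \left(4 + 25\right) 122 = 29 \cdot 122 = 3538$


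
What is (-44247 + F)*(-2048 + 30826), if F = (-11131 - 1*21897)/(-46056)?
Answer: -7330500525689/5757 ≈ -1.2733e+9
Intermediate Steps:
F = 8257/11514 (F = (-11131 - 21897)*(-1/46056) = -33028*(-1/46056) = 8257/11514 ≈ 0.71713)
(-44247 + F)*(-2048 + 30826) = (-44247 + 8257/11514)*(-2048 + 30826) = -509451701/11514*28778 = -7330500525689/5757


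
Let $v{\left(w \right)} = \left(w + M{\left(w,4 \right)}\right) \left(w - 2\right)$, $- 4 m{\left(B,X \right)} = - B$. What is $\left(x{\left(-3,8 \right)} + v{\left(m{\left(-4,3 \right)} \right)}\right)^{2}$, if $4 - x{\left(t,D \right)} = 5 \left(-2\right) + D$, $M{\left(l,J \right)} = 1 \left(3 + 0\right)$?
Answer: $0$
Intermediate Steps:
$M{\left(l,J \right)} = 3$ ($M{\left(l,J \right)} = 1 \cdot 3 = 3$)
$x{\left(t,D \right)} = 14 - D$ ($x{\left(t,D \right)} = 4 - \left(5 \left(-2\right) + D\right) = 4 - \left(-10 + D\right) = 14 - D$)
$m{\left(B,X \right)} = \frac{B}{4}$ ($m{\left(B,X \right)} = - \frac{\left(-1\right) B}{4} = \frac{B}{4}$)
$v{\left(w \right)} = \left(-2 + w\right) \left(3 + w\right)$ ($v{\left(w \right)} = \left(w + 3\right) \left(w - 2\right) = \left(3 + w\right) \left(-2 + w\right) = \left(-2 + w\right) \left(3 + w\right)$)
$\left(x{\left(-3,8 \right)} + v{\left(m{\left(-4,3 \right)} \right)}\right)^{2} = \left(\left(14 - 8\right) + \left(-6 + \frac{1}{4} \left(-4\right) + \left(\frac{1}{4} \left(-4\right)\right)^{2}\right)\right)^{2} = \left(\left(14 - 8\right) - \left(7 - 1\right)\right)^{2} = \left(6 - 6\right)^{2} = 0^{2} = 0$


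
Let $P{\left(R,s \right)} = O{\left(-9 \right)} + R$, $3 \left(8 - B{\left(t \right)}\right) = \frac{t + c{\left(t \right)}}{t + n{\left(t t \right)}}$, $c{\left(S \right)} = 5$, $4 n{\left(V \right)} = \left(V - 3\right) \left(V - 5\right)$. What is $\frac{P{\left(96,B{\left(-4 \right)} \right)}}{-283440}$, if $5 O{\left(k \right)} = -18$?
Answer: $- \frac{77}{236200} \approx -0.000326$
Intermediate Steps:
$O{\left(k \right)} = - \frac{18}{5}$ ($O{\left(k \right)} = \frac{1}{5} \left(-18\right) = - \frac{18}{5}$)
$n{\left(V \right)} = \frac{\left(-5 + V\right) \left(-3 + V\right)}{4}$ ($n{\left(V \right)} = \frac{\left(V - 3\right) \left(V - 5\right)}{4} = \frac{\left(-3 + V\right) \left(-5 + V\right)}{4} = \frac{\left(-5 + V\right) \left(-3 + V\right)}{4}$)
$B{\left(t \right)} = 8 - \frac{5 + t}{3 \left(\frac{15}{4} + t - 2 t^{2} + \frac{t^{4}}{4}\right)}$ ($B{\left(t \right)} = 8 - \frac{\left(t + 5\right) \frac{1}{t + \left(\frac{15}{4} - 2 t t + \frac{\left(t t\right)^{2}}{4}\right)}}{3} = 8 - \frac{\left(5 + t\right) \frac{1}{t + \left(\frac{15}{4} - 2 t^{2} + \frac{\left(t^{2}\right)^{2}}{4}\right)}}{3} = 8 - \frac{\left(5 + t\right) \frac{1}{t + \left(\frac{15}{4} - 2 t^{2} + \frac{t^{4}}{4}\right)}}{3} = 8 - \frac{\left(5 + t\right) \frac{1}{\frac{15}{4} + t - 2 t^{2} + \frac{t^{4}}{4}}}{3} = 8 - \frac{\frac{1}{\frac{15}{4} + t - 2 t^{2} + \frac{t^{4}}{4}} \left(5 + t\right)}{3} = 8 - \frac{5 + t}{3 \left(\frac{15}{4} + t - 2 t^{2} + \frac{t^{4}}{4}\right)}$)
$P{\left(R,s \right)} = - \frac{18}{5} + R$
$\frac{P{\left(96,B{\left(-4 \right)} \right)}}{-283440} = \frac{- \frac{18}{5} + 96}{-283440} = \frac{462}{5} \left(- \frac{1}{283440}\right) = - \frac{77}{236200}$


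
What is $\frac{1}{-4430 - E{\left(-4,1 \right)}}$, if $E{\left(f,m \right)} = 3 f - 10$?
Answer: $- \frac{1}{4408} \approx -0.00022686$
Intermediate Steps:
$E{\left(f,m \right)} = -10 + 3 f$
$\frac{1}{-4430 - E{\left(-4,1 \right)}} = \frac{1}{-4430 - \left(-10 + 3 \left(-4\right)\right)} = \frac{1}{-4430 - \left(-10 - 12\right)} = \frac{1}{-4430 - -22} = \frac{1}{-4430 + 22} = \frac{1}{-4408} = - \frac{1}{4408}$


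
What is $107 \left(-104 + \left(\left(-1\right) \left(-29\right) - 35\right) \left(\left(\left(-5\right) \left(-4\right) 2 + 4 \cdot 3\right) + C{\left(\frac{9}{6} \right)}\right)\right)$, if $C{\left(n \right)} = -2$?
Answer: $-43228$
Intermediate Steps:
$107 \left(-104 + \left(\left(-1\right) \left(-29\right) - 35\right) \left(\left(\left(-5\right) \left(-4\right) 2 + 4 \cdot 3\right) + C{\left(\frac{9}{6} \right)}\right)\right) = 107 \left(-104 + \left(\left(-1\right) \left(-29\right) - 35\right) \left(\left(\left(-5\right) \left(-4\right) 2 + 4 \cdot 3\right) - 2\right)\right) = 107 \left(-104 + \left(29 - 35\right) \left(\left(20 \cdot 2 + 12\right) - 2\right)\right) = 107 \left(-104 - 6 \left(\left(40 + 12\right) - 2\right)\right) = 107 \left(-104 - 6 \left(52 - 2\right)\right) = 107 \left(-104 - 300\right) = 107 \left(-404\right) = -43228$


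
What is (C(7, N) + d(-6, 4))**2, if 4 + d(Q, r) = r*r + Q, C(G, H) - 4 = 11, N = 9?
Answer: 441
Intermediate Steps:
C(G, H) = 15 (C(G, H) = 4 + 11 = 15)
d(Q, r) = -4 + Q + r**2 (d(Q, r) = -4 + (r*r + Q) = -4 + (r**2 + Q) = -4 + (Q + r**2) = -4 + Q + r**2)
(C(7, N) + d(-6, 4))**2 = (15 + (-4 - 6 + 4**2))**2 = (15 + (-4 - 6 + 16))**2 = (15 + 6)**2 = 21**2 = 441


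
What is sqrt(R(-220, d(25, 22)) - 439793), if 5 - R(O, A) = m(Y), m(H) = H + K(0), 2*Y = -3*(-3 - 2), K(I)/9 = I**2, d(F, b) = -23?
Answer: I*sqrt(1759182)/2 ≈ 663.17*I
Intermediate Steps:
K(I) = 9*I**2
Y = 15/2 (Y = (-3*(-3 - 2))/2 = (-3*(-5))/2 = (1/2)*15 = 15/2 ≈ 7.5000)
m(H) = H (m(H) = H + 9*0**2 = H + 9*0 = H + 0 = H)
R(O, A) = -5/2 (R(O, A) = 5 - 1*15/2 = 5 - 15/2 = -5/2)
sqrt(R(-220, d(25, 22)) - 439793) = sqrt(-5/2 - 439793) = sqrt(-879591/2) = I*sqrt(1759182)/2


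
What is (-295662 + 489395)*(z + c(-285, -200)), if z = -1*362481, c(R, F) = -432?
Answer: -70308224229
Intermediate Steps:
z = -362481
(-295662 + 489395)*(z + c(-285, -200)) = (-295662 + 489395)*(-362481 - 432) = 193733*(-362913) = -70308224229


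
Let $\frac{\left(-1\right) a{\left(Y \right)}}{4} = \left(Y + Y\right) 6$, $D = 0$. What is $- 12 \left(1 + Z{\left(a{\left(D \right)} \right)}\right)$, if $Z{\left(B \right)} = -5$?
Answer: $48$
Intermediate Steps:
$a{\left(Y \right)} = - 48 Y$ ($a{\left(Y \right)} = - 4 \left(Y + Y\right) 6 = - 4 \cdot 2 Y 6 = - 4 \cdot 12 Y = - 48 Y$)
$- 12 \left(1 + Z{\left(a{\left(D \right)} \right)}\right) = - 12 \left(1 - 5\right) = \left(-12\right) \left(-4\right) = 48$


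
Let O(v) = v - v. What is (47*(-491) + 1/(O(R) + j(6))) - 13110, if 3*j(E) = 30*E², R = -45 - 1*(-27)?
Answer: -13027319/360 ≈ -36187.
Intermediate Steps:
R = -18 (R = -45 + 27 = -18)
j(E) = 10*E² (j(E) = (30*E²)/3 = 10*E²)
O(v) = 0
(47*(-491) + 1/(O(R) + j(6))) - 13110 = (47*(-491) + 1/(0 + 10*6²)) - 13110 = (-23077 + 1/(0 + 10*36)) - 13110 = (-23077 + 1/(0 + 360)) - 13110 = (-23077 + 1/360) - 13110 = -8307719/360 - 13110 = -13027319/360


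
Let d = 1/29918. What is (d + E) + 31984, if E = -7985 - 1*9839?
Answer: 423638881/29918 ≈ 14160.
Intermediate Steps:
d = 1/29918 ≈ 3.3425e-5
E = -17824 (E = -7985 - 9839 = -17824)
(d + E) + 31984 = (1/29918 - 17824) + 31984 = -533258431/29918 + 31984 = 423638881/29918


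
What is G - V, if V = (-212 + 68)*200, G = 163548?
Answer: 192348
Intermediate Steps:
V = -28800 (V = -144*200 = -28800)
G - V = 163548 - 1*(-28800) = 163548 + 28800 = 192348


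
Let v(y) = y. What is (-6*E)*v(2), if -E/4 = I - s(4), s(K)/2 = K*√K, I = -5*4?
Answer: -1728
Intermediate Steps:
I = -20
s(K) = 2*K^(3/2) (s(K) = 2*(K*√K) = 2*K^(3/2))
E = 144 (E = -4*(-20 - 2*4^(3/2)) = -4*(-20 - 2*8) = -4*(-20 - 1*16) = -4*(-20 - 16) = -4*(-36) = 144)
(-6*E)*v(2) = -6*144*2 = -864*2 = -1728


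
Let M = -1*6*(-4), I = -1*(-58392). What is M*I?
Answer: 1401408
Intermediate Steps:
I = 58392
M = 24 (M = -6*(-4) = 24)
M*I = 24*58392 = 1401408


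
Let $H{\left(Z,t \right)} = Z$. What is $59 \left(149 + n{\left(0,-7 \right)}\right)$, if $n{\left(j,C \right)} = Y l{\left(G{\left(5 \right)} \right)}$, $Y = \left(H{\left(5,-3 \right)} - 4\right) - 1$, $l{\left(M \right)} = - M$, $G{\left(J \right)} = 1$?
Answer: $8791$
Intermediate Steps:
$Y = 0$ ($Y = \left(5 - 4\right) - 1 = 1 - 1 = 0$)
$n{\left(j,C \right)} = 0$ ($n{\left(j,C \right)} = 0 \left(\left(-1\right) 1\right) = 0 \left(-1\right) = 0$)
$59 \left(149 + n{\left(0,-7 \right)}\right) = 59 \left(149 + 0\right) = 59 \cdot 149 = 8791$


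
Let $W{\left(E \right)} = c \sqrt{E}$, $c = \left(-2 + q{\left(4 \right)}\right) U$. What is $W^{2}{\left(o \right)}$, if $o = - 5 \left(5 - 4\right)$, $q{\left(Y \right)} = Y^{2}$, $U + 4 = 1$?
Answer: $-8820$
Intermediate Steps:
$U = -3$ ($U = -4 + 1 = -3$)
$o = -5$ ($o = \left(-5\right) 1 = -5$)
$c = -42$ ($c = \left(-2 + 4^{2}\right) \left(-3\right) = \left(-2 + 16\right) \left(-3\right) = 14 \left(-3\right) = -42$)
$W{\left(E \right)} = - 42 \sqrt{E}$
$W^{2}{\left(o \right)} = \left(- 42 \sqrt{-5}\right)^{2} = \left(- 42 i \sqrt{5}\right)^{2} = -8820$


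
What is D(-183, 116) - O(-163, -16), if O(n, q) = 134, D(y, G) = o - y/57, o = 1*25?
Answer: -2010/19 ≈ -105.79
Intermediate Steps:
o = 25
D(y, G) = 25 - y/57
D(-183, 116) - O(-163, -16) = (25 - 1/57*(-183)) - 1*134 = (25 + 61/19) - 134 = 536/19 - 134 = -2010/19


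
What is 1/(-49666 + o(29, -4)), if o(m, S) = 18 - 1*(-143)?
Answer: -1/49505 ≈ -2.0200e-5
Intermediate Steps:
o(m, S) = 161 (o(m, S) = 18 + 143 = 161)
1/(-49666 + o(29, -4)) = 1/(-49666 + 161) = 1/(-49505) = -1/49505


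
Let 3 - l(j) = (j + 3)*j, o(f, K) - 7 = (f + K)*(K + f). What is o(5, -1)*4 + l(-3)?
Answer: 95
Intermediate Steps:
o(f, K) = 7 + (K + f)² (o(f, K) = 7 + (f + K)*(K + f) = 7 + (K + f)*(K + f) = 7 + (K + f)²)
l(j) = 3 - j*(3 + j) (l(j) = 3 - (j + 3)*j = 3 - (3 + j)*j = 3 - j*(3 + j))
o(5, -1)*4 + l(-3) = (7 + (-1 + 5)²)*4 + (3 - 1*(-3)² - 3*(-3)) = (7 + 4²)*4 + (3 - 1*9 + 9) = (7 + 16)*4 + (3 - 9 + 9) = 23*4 + 3 = 92 + 3 = 95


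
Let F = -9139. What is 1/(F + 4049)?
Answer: -1/5090 ≈ -0.00019646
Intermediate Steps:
1/(F + 4049) = 1/(-9139 + 4049) = 1/(-5090) = -1/5090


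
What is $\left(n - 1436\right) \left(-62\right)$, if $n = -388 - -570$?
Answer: $77748$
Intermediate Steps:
$n = 182$ ($n = -388 + 570 = 182$)
$\left(n - 1436\right) \left(-62\right) = \left(182 - 1436\right) \left(-62\right) = \left(-1254\right) \left(-62\right) = 77748$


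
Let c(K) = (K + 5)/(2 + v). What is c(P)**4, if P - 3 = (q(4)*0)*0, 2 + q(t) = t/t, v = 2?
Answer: 16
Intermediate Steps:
q(t) = -1 (q(t) = -2 + t/t = -2 + 1 = -1)
P = 3 (P = 3 - 1*0*0 = 3 + 0*0 = 3 + 0 = 3)
c(K) = 5/4 + K/4 (c(K) = (K + 5)/(2 + 2) = (5 + K)/4 = (5 + K)*(1/4) = 5/4 + K/4)
c(P)**4 = (5/4 + (1/4)*3)**4 = (5/4 + 3/4)**4 = 2**4 = 16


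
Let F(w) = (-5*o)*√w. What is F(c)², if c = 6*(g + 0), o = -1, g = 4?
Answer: 600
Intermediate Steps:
c = 24 (c = 6*(4 + 0) = 6*4 = 24)
F(w) = 5*√w (F(w) = (-5*(-1))*√w = 5*√w)
F(c)² = (5*√24)² = (5*(2*√6))² = (10*√6)² = 600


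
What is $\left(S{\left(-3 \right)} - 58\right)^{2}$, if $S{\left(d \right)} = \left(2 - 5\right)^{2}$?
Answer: $2401$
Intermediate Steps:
$S{\left(d \right)} = 9$ ($S{\left(d \right)} = \left(-3\right)^{2} = 9$)
$\left(S{\left(-3 \right)} - 58\right)^{2} = \left(9 - 58\right)^{2} = \left(-49\right)^{2} = 2401$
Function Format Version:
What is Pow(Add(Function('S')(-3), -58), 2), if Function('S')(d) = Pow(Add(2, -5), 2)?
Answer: 2401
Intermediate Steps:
Function('S')(d) = 9 (Function('S')(d) = Pow(-3, 2) = 9)
Pow(Add(Function('S')(-3), -58), 2) = Pow(Add(9, -58), 2) = Pow(-49, 2) = 2401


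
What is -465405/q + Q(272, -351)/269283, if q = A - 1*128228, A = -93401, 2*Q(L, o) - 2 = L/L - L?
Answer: 250591691029/119361844014 ≈ 2.0994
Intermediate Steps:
Q(L, o) = 3/2 - L/2 (Q(L, o) = 1 + (L/L - L)/2 = 1 + (1 - L)/2 = 1 + (½ - L/2) = 3/2 - L/2)
q = -221629 (q = -93401 - 1*128228 = -93401 - 128228 = -221629)
-465405/q + Q(272, -351)/269283 = -465405/(-221629) + (3/2 - ½*272)/269283 = -465405*(-1/221629) + (3/2 - 136)*(1/269283) = 465405/221629 - 269/2*1/269283 = 465405/221629 - 269/538566 = 250591691029/119361844014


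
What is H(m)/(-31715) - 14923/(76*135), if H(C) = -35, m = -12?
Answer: -94584769/65079180 ≈ -1.4534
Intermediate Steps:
H(m)/(-31715) - 14923/(76*135) = -35/(-31715) - 14923/(76*135) = -35*(-1/31715) - 14923/10260 = 7/6343 - 14923*1/10260 = 7/6343 - 14923/10260 = -94584769/65079180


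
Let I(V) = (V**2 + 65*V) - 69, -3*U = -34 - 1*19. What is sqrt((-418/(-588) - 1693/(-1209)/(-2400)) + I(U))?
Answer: sqrt(159535073399858)/338520 ≈ 37.312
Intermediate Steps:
U = 53/3 (U = -(-34 - 1*19)/3 = -(-34 - 19)/3 = -1/3*(-53) = 53/3 ≈ 17.667)
I(V) = -69 + V**2 + 65*V
sqrt((-418/(-588) - 1693/(-1209)/(-2400)) + I(U)) = sqrt((-418/(-588) - 1693/(-1209)/(-2400)) + (-69 + (53/3)**2 + 65*(53/3))) = sqrt((-418*(-1/588) - 1693*(-1/1209)*(-1/2400)) + (-69 + 2809/9 + 3445/3)) = sqrt((209/294 + (1693/1209)*(-1/2400)) + 12523/9) = sqrt((209/294 - 1693/2901600) + 12523/9) = sqrt(100989443/142178400 + 12523/9) = sqrt(197934334243/142178400) = sqrt(159535073399858)/338520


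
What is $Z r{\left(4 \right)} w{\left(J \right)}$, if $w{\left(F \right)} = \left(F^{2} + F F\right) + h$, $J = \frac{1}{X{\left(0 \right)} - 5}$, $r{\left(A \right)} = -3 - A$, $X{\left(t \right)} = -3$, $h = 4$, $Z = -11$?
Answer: $\frac{9933}{32} \approx 310.41$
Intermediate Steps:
$J = - \frac{1}{8}$ ($J = \frac{1}{-3 - 5} = \frac{1}{-8} = - \frac{1}{8} \approx -0.125$)
$w{\left(F \right)} = 4 + 2 F^{2}$ ($w{\left(F \right)} = \left(F^{2} + F F\right) + 4 = \left(F^{2} + F^{2}\right) + 4 = 2 F^{2} + 4 = 4 + 2 F^{2}$)
$Z r{\left(4 \right)} w{\left(J \right)} = - 11 \left(-3 - 4\right) \left(4 + 2 \left(- \frac{1}{8}\right)^{2}\right) = - 11 \left(-3 - 4\right) \left(4 + 2 \cdot \frac{1}{64}\right) = \left(-11\right) \left(-7\right) \left(4 + \frac{1}{32}\right) = 77 \cdot \frac{129}{32} = \frac{9933}{32}$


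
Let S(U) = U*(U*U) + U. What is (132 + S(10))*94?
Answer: 107348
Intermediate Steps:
S(U) = U + U³ (S(U) = U*U² + U = U³ + U = U + U³)
(132 + S(10))*94 = (132 + (10 + 10³))*94 = (132 + (10 + 1000))*94 = (132 + 1010)*94 = 1142*94 = 107348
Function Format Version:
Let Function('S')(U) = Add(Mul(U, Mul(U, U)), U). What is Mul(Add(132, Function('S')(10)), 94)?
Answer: 107348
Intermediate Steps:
Function('S')(U) = Add(U, Pow(U, 3)) (Function('S')(U) = Add(Mul(U, Pow(U, 2)), U) = Add(Pow(U, 3), U) = Add(U, Pow(U, 3)))
Mul(Add(132, Function('S')(10)), 94) = Mul(Add(132, Add(10, Pow(10, 3))), 94) = Mul(Add(132, Add(10, 1000)), 94) = Mul(Add(132, 1010), 94) = Mul(1142, 94) = 107348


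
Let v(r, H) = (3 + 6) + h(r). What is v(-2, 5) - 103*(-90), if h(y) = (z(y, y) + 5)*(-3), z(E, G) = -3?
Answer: 9273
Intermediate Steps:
h(y) = -6 (h(y) = (-3 + 5)*(-3) = 2*(-3) = -6)
v(r, H) = 3 (v(r, H) = (3 + 6) - 6 = 9 - 6 = 3)
v(-2, 5) - 103*(-90) = 3 - 103*(-90) = 3 + 9270 = 9273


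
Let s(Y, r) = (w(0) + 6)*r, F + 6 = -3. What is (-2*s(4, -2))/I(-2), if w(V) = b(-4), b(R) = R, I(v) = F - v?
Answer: -8/7 ≈ -1.1429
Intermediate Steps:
F = -9 (F = -6 - 3 = -9)
I(v) = -9 - v
w(V) = -4
s(Y, r) = 2*r (s(Y, r) = (-4 + 6)*r = 2*r)
(-2*s(4, -2))/I(-2) = (-4*(-2))/(-9 - 1*(-2)) = (-2*(-4))/(-9 + 2) = 8/(-7) = 8*(-⅐) = -8/7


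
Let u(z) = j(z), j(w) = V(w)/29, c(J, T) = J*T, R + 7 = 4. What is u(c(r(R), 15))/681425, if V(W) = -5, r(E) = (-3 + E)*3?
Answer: -1/3952265 ≈ -2.5302e-7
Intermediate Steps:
R = -3 (R = -7 + 4 = -3)
r(E) = -9 + 3*E
j(w) = -5/29
u(z) = -5/29
u(c(r(R), 15))/681425 = -5/29/681425 = -5/29*1/681425 = -1/3952265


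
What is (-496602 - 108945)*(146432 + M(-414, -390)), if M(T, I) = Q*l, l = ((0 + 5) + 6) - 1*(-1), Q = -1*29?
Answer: -88460727948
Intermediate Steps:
Q = -29
l = 12 (l = (5 + 6) + 1 = 11 + 1 = 12)
M(T, I) = -348 (M(T, I) = -29*12 = -348)
(-496602 - 108945)*(146432 + M(-414, -390)) = (-496602 - 108945)*(146432 - 348) = -605547*146084 = -88460727948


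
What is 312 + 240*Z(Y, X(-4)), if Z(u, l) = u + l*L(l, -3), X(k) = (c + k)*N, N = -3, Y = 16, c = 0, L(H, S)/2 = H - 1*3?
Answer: 55992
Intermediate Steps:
L(H, S) = -6 + 2*H (L(H, S) = 2*(H - 1*3) = 2*(H - 3) = 2*(-3 + H) = -6 + 2*H)
X(k) = -3*k (X(k) = (0 + k)*(-3) = k*(-3) = -3*k)
Z(u, l) = u + l*(-6 + 2*l)
312 + 240*Z(Y, X(-4)) = 312 + 240*(16 + 2*(-3*(-4))*(-3 - 3*(-4))) = 312 + 240*(16 + 2*12*(-3 + 12)) = 312 + 240*(16 + 2*12*9) = 312 + 240*(16 + 216) = 312 + 240*232 = 312 + 55680 = 55992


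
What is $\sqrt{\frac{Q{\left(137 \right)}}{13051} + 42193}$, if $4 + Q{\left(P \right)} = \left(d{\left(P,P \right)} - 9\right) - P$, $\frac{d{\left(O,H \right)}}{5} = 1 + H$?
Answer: $\frac{\sqrt{7186681709533}}{13051} \approx 205.41$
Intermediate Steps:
$d{\left(O,H \right)} = 5 + 5 H$ ($d{\left(O,H \right)} = 5 \left(1 + H\right) = 5 + 5 H$)
$Q{\left(P \right)} = -8 + 4 P$ ($Q{\left(P \right)} = -4 + \left(\left(\left(5 + 5 P\right) - 9\right) - P\right) = -4 + \left(\left(-4 + 5 P\right) - P\right) = -4 + \left(-4 + 4 P\right) = -8 + 4 P$)
$\sqrt{\frac{Q{\left(137 \right)}}{13051} + 42193} = \sqrt{\frac{-8 + 4 \cdot 137}{13051} + 42193} = \sqrt{\left(-8 + 548\right) \frac{1}{13051} + 42193} = \sqrt{540 \cdot \frac{1}{13051} + 42193} = \sqrt{\frac{540}{13051} + 42193} = \sqrt{\frac{550661383}{13051}} = \frac{\sqrt{7186681709533}}{13051}$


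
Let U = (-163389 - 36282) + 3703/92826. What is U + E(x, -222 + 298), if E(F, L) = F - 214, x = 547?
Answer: -18503745485/92826 ≈ -1.9934e+5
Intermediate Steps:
E(F, L) = -214 + F
U = -18534656543/92826 (U = -199671 + 3703*(1/92826) = -199671 + 3703/92826 = -18534656543/92826 ≈ -1.9967e+5)
U + E(x, -222 + 298) = -18534656543/92826 + (-214 + 547) = -18534656543/92826 + 333 = -18503745485/92826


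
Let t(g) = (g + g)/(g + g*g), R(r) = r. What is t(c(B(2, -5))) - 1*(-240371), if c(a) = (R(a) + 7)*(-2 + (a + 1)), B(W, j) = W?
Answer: 1201856/5 ≈ 2.4037e+5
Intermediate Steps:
c(a) = (-1 + a)*(7 + a) (c(a) = (a + 7)*(-2 + (a + 1)) = (7 + a)*(-2 + (1 + a)) = (7 + a)*(-1 + a) = (-1 + a)*(7 + a))
t(g) = 2*g/(g + g²) (t(g) = (2*g)/(g + g²) = 2*g/(g + g²))
t(c(B(2, -5))) - 1*(-240371) = 2/(1 + (-7 + 2² + 6*2)) - 1*(-240371) = 2/(1 + (-7 + 4 + 12)) + 240371 = 2/(1 + 9) + 240371 = 2/10 + 240371 = 2*(⅒) + 240371 = ⅕ + 240371 = 1201856/5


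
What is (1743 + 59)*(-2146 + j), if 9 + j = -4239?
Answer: -11521988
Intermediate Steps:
j = -4248 (j = -9 - 4239 = -4248)
(1743 + 59)*(-2146 + j) = (1743 + 59)*(-2146 - 4248) = 1802*(-6394) = -11521988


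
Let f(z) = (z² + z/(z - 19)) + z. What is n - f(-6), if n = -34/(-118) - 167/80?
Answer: -756129/23600 ≈ -32.039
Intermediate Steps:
f(z) = z + z² + z/(-19 + z) (f(z) = (z² + z/(-19 + z)) + z = z + z² + z/(-19 + z))
n = -8493/4720 (n = -34*(-1/118) - 167*1/80 = 17/59 - 167/80 = -8493/4720 ≈ -1.7994)
n - f(-6) = -8493/4720 - (-6)*(-18 + (-6)² - 18*(-6))/(-19 - 6) = -8493/4720 - (-6)*(-18 + 36 + 108)/(-25) = -8493/4720 - (-6)*(-1)*126/25 = -8493/4720 - 1*756/25 = -8493/4720 - 756/25 = -756129/23600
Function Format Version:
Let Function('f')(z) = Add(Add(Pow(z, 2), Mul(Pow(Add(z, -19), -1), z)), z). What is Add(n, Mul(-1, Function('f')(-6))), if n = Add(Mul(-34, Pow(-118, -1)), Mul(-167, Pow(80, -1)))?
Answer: Rational(-756129, 23600) ≈ -32.039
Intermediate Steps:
Function('f')(z) = Add(z, Pow(z, 2), Mul(z, Pow(Add(-19, z), -1))) (Function('f')(z) = Add(Add(Pow(z, 2), Mul(Pow(Add(-19, z), -1), z)), z) = Add(Add(Pow(z, 2), Mul(z, Pow(Add(-19, z), -1))), z) = Add(z, Pow(z, 2), Mul(z, Pow(Add(-19, z), -1))))
n = Rational(-8493, 4720) (n = Add(Mul(-34, Rational(-1, 118)), Mul(-167, Rational(1, 80))) = Add(Rational(17, 59), Rational(-167, 80)) = Rational(-8493, 4720) ≈ -1.7994)
Add(n, Mul(-1, Function('f')(-6))) = Add(Rational(-8493, 4720), Mul(-1, Mul(-6, Pow(Add(-19, -6), -1), Add(-18, Pow(-6, 2), Mul(-18, -6))))) = Add(Rational(-8493, 4720), Mul(-1, Mul(-6, Pow(-25, -1), Add(-18, 36, 108)))) = Add(Rational(-8493, 4720), Mul(-1, Mul(-6, Rational(-1, 25), 126))) = Add(Rational(-8493, 4720), Mul(-1, Rational(756, 25))) = Add(Rational(-8493, 4720), Rational(-756, 25)) = Rational(-756129, 23600)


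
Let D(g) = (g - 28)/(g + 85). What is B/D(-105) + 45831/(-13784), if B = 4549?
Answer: 1247972797/1833272 ≈ 680.74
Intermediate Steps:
D(g) = (-28 + g)/(85 + g)
B/D(-105) + 45831/(-13784) = 4549/(((-28 - 105)/(85 - 105))) + 45831/(-13784) = 4549/((-133/(-20))) + 45831*(-1/13784) = 4549/((-1/20*(-133))) - 45831/13784 = 4549/(133/20) - 45831/13784 = 4549*(20/133) - 45831/13784 = 90980/133 - 45831/13784 = 1247972797/1833272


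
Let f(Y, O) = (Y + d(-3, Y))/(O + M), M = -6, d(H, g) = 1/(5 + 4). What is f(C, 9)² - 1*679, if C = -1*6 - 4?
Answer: -487070/729 ≈ -668.13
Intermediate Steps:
C = -10 (C = -6 - 4 = -10)
d(H, g) = ⅑ (d(H, g) = 1/9 = ⅑)
f(Y, O) = (⅑ + Y)/(-6 + O) (f(Y, O) = (Y + ⅑)/(O - 6) = (⅑ + Y)/(-6 + O))
f(C, 9)² - 1*679 = ((⅑ - 10)/(-6 + 9))² - 1*679 = (-89/9/3)² - 679 = ((⅓)*(-89/9))² - 679 = (-89/27)² - 679 = 7921/729 - 679 = -487070/729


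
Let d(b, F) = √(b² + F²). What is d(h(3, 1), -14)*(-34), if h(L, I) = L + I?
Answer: -68*√53 ≈ -495.05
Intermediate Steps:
h(L, I) = I + L
d(b, F) = √(F² + b²)
d(h(3, 1), -14)*(-34) = √((-14)² + (1 + 3)²)*(-34) = √(196 + 4²)*(-34) = √(196 + 16)*(-34) = √212*(-34) = (2*√53)*(-34) = -68*√53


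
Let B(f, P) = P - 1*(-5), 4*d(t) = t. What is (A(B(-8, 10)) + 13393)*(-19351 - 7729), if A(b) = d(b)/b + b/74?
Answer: -13419703870/37 ≈ -3.6269e+8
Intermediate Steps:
d(t) = t/4
B(f, P) = 5 + P (B(f, P) = P + 5 = 5 + P)
A(b) = ¼ + b/74 (A(b) = (b/4)/b + b/74 = ¼ + b*(1/74) = ¼ + b/74)
(A(B(-8, 10)) + 13393)*(-19351 - 7729) = ((¼ + (5 + 10)/74) + 13393)*(-19351 - 7729) = ((¼ + (1/74)*15) + 13393)*(-27080) = ((¼ + 15/74) + 13393)*(-27080) = (67/148 + 13393)*(-27080) = (1982231/148)*(-27080) = -13419703870/37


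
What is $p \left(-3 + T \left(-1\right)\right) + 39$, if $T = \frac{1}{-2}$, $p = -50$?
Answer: $164$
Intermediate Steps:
$T = - \frac{1}{2} \approx -0.5$
$p \left(-3 + T \left(-1\right)\right) + 39 = - 50 \left(-3 - - \frac{1}{2}\right) + 39 = - 50 \left(-3 + \frac{1}{2}\right) + 39 = \left(-50\right) \left(- \frac{5}{2}\right) + 39 = 125 + 39 = 164$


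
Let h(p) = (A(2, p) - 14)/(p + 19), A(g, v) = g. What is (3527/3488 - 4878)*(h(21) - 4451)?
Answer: 757207838681/34880 ≈ 2.1709e+7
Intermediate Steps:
h(p) = -12/(19 + p) (h(p) = (2 - 14)/(p + 19) = -12/(19 + p))
(3527/3488 - 4878)*(h(21) - 4451) = (3527/3488 - 4878)*(-12/(19 + 21) - 4451) = (3527*(1/3488) - 4878)*(-12/40 - 4451) = (3527/3488 - 4878)*(-12*1/40 - 4451) = -17010937*(-3/10 - 4451)/3488 = -17010937/3488*(-44513/10) = 757207838681/34880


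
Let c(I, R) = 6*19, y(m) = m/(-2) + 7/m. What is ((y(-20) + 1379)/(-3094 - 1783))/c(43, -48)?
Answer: -27773/11119560 ≈ -0.0024977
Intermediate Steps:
y(m) = 7/m - m/2 (y(m) = m*(-1/2) + 7/m = -m/2 + 7/m = 7/m - m/2)
c(I, R) = 114
((y(-20) + 1379)/(-3094 - 1783))/c(43, -48) = (((7/(-20) - 1/2*(-20)) + 1379)/(-3094 - 1783))/114 = (((7*(-1/20) + 10) + 1379)/(-4877))*(1/114) = (((-7/20 + 10) + 1379)*(-1/4877))*(1/114) = ((193/20 + 1379)*(-1/4877))*(1/114) = ((27773/20)*(-1/4877))*(1/114) = -27773/97540*1/114 = -27773/11119560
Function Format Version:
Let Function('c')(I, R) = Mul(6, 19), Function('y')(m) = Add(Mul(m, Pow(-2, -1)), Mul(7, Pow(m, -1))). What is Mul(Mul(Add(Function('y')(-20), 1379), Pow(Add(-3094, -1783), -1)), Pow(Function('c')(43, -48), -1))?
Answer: Rational(-27773, 11119560) ≈ -0.0024977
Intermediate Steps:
Function('y')(m) = Add(Mul(7, Pow(m, -1)), Mul(Rational(-1, 2), m)) (Function('y')(m) = Add(Mul(m, Rational(-1, 2)), Mul(7, Pow(m, -1))) = Add(Mul(Rational(-1, 2), m), Mul(7, Pow(m, -1))) = Add(Mul(7, Pow(m, -1)), Mul(Rational(-1, 2), m)))
Function('c')(I, R) = 114
Mul(Mul(Add(Function('y')(-20), 1379), Pow(Add(-3094, -1783), -1)), Pow(Function('c')(43, -48), -1)) = Mul(Mul(Add(Add(Mul(7, Pow(-20, -1)), Mul(Rational(-1, 2), -20)), 1379), Pow(Add(-3094, -1783), -1)), Pow(114, -1)) = Mul(Mul(Add(Add(Mul(7, Rational(-1, 20)), 10), 1379), Pow(-4877, -1)), Rational(1, 114)) = Mul(Mul(Add(Add(Rational(-7, 20), 10), 1379), Rational(-1, 4877)), Rational(1, 114)) = Mul(Mul(Add(Rational(193, 20), 1379), Rational(-1, 4877)), Rational(1, 114)) = Mul(Mul(Rational(27773, 20), Rational(-1, 4877)), Rational(1, 114)) = Mul(Rational(-27773, 97540), Rational(1, 114)) = Rational(-27773, 11119560)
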